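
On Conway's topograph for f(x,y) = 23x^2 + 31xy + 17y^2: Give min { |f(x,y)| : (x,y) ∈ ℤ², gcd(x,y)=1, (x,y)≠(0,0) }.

translate: b→-15 (≡31 mod 46), so (23,31,17)→(23,-15,9)
flip: (23,-15,9)→(9,15,23)
translate: b→-3 (≡15 mod 18), so (9,15,23)→(9,-3,17)
reduced (well bottom): (9,-3,17) with a≤c, −a<b≤a
well minimum = a = 9

9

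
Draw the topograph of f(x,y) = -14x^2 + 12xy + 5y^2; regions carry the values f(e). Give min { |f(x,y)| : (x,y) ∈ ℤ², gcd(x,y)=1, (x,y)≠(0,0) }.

river: ρ → (5,18,-5)
river: ρ → (-5,12,14)
river: ρ → (14,16,-3)
river: ρ → (-3,20,2)
river: ρ → (2,20,-3)
river: ρ → (-3,16,14)
river: ρ → (14,12,-5)
river: ρ → (-5,18,5)
river: ρ → (5,12,-14)
river: ρ → (-14,16,3)
river: ρ → (3,20,-2)
river: ρ → (-2,20,3)
river: ρ → (3,16,-14)
river: ρ → (-14,12,5)
closes: descent 0, river 14
min |a| on river = 2

2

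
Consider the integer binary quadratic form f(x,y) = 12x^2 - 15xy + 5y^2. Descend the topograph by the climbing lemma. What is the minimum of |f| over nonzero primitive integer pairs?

translate: b→9 (≡-15 mod 24), so (12,-15,5)→(12,9,2)
flip: (12,9,2)→(2,-9,12)
translate: b→-1 (≡-9 mod 4), so (2,-9,12)→(2,-1,2)
flip: (2,-1,2)→(2,1,2)
reduced (well bottom): (2,1,2) with a≤c, −a<b≤a
well minimum = a = 2

2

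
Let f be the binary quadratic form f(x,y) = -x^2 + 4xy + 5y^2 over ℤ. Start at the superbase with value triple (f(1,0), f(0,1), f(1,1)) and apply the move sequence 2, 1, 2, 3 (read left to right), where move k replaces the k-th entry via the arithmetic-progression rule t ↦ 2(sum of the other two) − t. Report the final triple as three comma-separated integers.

start (-1,5,8) = (f(1,0),f(0,1),f(1,1))
replace slot 2: 2·((-1)+8) − 5 = 9 → (-1,9,8)
replace slot 1: 2·(9+8) − (-1) = 35 → (35,9,8)
replace slot 2: 2·(35+8) − 9 = 77 → (35,77,8)
replace slot 3: 2·(35+77) − 8 = 216 → (35,77,216)

35,77,216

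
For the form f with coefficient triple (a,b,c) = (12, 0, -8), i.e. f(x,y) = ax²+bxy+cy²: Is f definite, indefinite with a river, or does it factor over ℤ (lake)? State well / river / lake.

D = b²−4ac = 0² − 4·12·(-8) = 384
D > 0 non-square ⇒ indefinite ⇒ periodic river

river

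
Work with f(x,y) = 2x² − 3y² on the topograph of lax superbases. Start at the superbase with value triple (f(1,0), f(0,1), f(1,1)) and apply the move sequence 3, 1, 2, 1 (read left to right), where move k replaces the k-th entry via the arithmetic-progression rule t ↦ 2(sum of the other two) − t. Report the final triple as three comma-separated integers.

start (2,-3,-1) = (f(1,0),f(0,1),f(1,1))
replace slot 3: 2·(2+(-3)) − (-1) = -1 → (2,-3,-1)
replace slot 1: 2·((-3)+(-1)) − 2 = -10 → (-10,-3,-1)
replace slot 2: 2·((-10)+(-1)) − (-3) = -19 → (-10,-19,-1)
replace slot 1: 2·((-19)+(-1)) − (-10) = -30 → (-30,-19,-1)

-30,-19,-1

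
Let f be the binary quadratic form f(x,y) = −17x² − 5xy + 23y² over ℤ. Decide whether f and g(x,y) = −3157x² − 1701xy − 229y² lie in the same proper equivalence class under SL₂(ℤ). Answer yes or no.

D₁ = 1589, D₂ = 1589
river cycle of f (length 12): (-17, 29, 11), (11, 37, -5), (-5, 33, 25), (25, 17, -13), (-13, 35, 7), (7, 35, -13), (-13, 17, 25), (25, 33, -5), (-5, 37, 11), (11, 29, -17), … (2 more)
river cycle of g (length 12): (-17, 29, 11), (11, 37, -5), (-5, 33, 25), (25, 17, -13), (-13, 35, 7), (7, 35, -13), (-13, 17, 25), (25, 33, -5), (-5, 37, 11), (11, 29, -17), … (2 more)
cycles coincide ⇒ equivalent

yes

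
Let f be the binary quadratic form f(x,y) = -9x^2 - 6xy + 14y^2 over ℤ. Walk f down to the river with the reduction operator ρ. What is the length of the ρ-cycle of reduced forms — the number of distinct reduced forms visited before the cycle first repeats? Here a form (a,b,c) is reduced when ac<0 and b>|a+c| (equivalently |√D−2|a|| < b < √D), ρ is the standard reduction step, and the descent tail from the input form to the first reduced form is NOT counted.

D = 540, ⌊√D⌋ = 23
descent: ρ → (14,6,-9)  [lands on river]
river: ρ → (-9,12,11)
river: ρ → (11,10,-10)
river: ρ → (-10,10,11)
river: ρ → (11,12,-9)
river: ρ → (-9,6,14)
river: ρ → (14,22,-1)
river: ρ → (-1,22,14)
ρ-cycle length = 8 (tail of 1 descent step not counted)

8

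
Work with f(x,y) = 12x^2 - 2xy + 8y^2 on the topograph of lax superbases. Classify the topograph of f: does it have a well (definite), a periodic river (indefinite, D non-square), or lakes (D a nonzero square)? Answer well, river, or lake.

D = b²−4ac = (-2)² − 4·12·8 = -380
D < 0 ⇒ definite ⇒ every region one sign ⇒ single well

well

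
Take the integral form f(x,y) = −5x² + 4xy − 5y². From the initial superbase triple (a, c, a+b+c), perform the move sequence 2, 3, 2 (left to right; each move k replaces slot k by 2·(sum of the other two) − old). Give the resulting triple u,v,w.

start (-5,-5,-6) = (f(1,0),f(0,1),f(1,1))
replace slot 2: 2·((-5)+(-6)) − (-5) = -17 → (-5,-17,-6)
replace slot 3: 2·((-5)+(-17)) − (-6) = -38 → (-5,-17,-38)
replace slot 2: 2·((-5)+(-38)) − (-17) = -69 → (-5,-69,-38)

-5,-69,-38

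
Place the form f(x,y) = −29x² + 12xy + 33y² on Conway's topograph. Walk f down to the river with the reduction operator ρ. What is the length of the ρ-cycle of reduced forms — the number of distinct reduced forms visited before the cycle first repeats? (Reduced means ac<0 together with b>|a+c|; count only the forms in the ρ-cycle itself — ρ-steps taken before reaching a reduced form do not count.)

D = 3972, ⌊√D⌋ = 63
river: ρ → (33,54,-8)
river: ρ → (-8,58,19)
river: ρ → (19,56,-11)
river: ρ → (-11,54,24)
river: ρ → (24,42,-23)
river: ρ → (-23,50,16)
river: ρ → (16,46,-29)
river: ρ → (-29,12,33)
ρ-cycle length = 8 (tail of 0 descent steps not counted)

8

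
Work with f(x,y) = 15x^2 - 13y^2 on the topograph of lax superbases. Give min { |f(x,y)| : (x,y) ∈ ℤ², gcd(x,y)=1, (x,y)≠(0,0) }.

descent: ρ → (-13,26,2)  [lands on river]
river: ρ → (2,26,-13)
closes: descent 1, river 2
min |a| on river = 2

2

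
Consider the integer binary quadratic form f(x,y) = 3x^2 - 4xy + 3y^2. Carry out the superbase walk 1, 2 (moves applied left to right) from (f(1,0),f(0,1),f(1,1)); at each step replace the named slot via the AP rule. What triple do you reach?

start (3,3,2) = (f(1,0),f(0,1),f(1,1))
replace slot 1: 2·(3+2) − 3 = 7 → (7,3,2)
replace slot 2: 2·(7+2) − 3 = 15 → (7,15,2)

7,15,2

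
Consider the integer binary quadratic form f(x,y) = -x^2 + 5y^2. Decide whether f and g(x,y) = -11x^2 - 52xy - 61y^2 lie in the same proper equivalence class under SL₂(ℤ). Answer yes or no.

D₁ = 20, D₂ = 20
river cycle of f (length 2): (-1, 4, 1), (1, 4, -1)
river cycle of g (length 2): (-1, 4, 1), (1, 4, -1)
cycles coincide ⇒ equivalent

yes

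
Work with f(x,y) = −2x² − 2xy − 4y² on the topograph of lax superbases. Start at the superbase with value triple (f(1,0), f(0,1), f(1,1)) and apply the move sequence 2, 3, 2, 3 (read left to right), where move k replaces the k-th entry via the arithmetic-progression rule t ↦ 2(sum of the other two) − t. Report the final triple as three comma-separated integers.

start (-2,-4,-8) = (f(1,0),f(0,1),f(1,1))
replace slot 2: 2·((-2)+(-8)) − (-4) = -16 → (-2,-16,-8)
replace slot 3: 2·((-2)+(-16)) − (-8) = -28 → (-2,-16,-28)
replace slot 2: 2·((-2)+(-28)) − (-16) = -44 → (-2,-44,-28)
replace slot 3: 2·((-2)+(-44)) − (-28) = -64 → (-2,-44,-64)

-2,-44,-64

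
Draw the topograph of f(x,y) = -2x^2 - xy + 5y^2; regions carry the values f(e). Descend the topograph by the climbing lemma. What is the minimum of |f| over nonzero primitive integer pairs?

descent: ρ → (5,1,-2)
descent: ρ → (-2,3,4)  [lands on river]
river: ρ → (4,5,-1)
river: ρ → (-1,5,4)
river: ρ → (4,3,-2)
river: ρ → (-2,5,2)
river: ρ → (2,3,-4)
river: ρ → (-4,5,1)
river: ρ → (1,5,-4)
river: ρ → (-4,3,2)
river: ρ → (2,5,-2)
closes: descent 2, river 10
min |a| on river = 1

1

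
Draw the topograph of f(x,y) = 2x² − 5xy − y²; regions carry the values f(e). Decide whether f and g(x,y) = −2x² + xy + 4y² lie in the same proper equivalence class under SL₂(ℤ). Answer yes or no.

D₁ = 33, D₂ = 33
river cycle of f (length 4): (-1, 5, 2), (2, 3, -3), (-3, 3, 2), (2, 5, -1)
river cycle of g (length 4): (-2, 5, 1), (1, 5, -2), (-2, 3, 3), (3, 3, -2)
cycles differ ⇒ inequivalent

no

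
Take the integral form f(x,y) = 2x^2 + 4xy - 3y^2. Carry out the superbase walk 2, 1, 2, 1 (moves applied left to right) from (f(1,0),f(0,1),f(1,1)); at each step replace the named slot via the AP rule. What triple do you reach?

start (2,-3,3) = (f(1,0),f(0,1),f(1,1))
replace slot 2: 2·(2+3) − (-3) = 13 → (2,13,3)
replace slot 1: 2·(13+3) − 2 = 30 → (30,13,3)
replace slot 2: 2·(30+3) − 13 = 53 → (30,53,3)
replace slot 1: 2·(53+3) − 30 = 82 → (82,53,3)

82,53,3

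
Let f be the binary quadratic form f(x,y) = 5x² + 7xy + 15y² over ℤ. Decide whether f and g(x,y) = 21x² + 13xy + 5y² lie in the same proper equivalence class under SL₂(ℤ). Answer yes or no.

D₁ = -251, D₂ = -251
f: translate: b→-3 (≡7 mod 10), so (5,7,15)→(5,-3,13)
f: reduced (well bottom): (5,-3,13) with a≤c, −a<b≤a
g: flip: (21,13,5)→(5,-13,21)
g: translate: b→-3 (≡-13 mod 10), so (5,-13,21)→(5,-3,13)
g: reduced (well bottom): (5,-3,13) with a≤c, −a<b≤a
reduced forms (5, -3, 13) vs (5, -3, 13) ⇒ equivalent

yes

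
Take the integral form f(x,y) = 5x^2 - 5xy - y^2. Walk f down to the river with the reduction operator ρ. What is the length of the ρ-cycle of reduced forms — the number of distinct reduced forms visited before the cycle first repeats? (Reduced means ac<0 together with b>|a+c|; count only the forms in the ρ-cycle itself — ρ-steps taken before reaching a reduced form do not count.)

D = 45, ⌊√D⌋ = 6
descent: ρ → (-1,5,5)  [lands on river]
river: ρ → (5,5,-1)
ρ-cycle length = 2 (tail of 1 descent step not counted)

2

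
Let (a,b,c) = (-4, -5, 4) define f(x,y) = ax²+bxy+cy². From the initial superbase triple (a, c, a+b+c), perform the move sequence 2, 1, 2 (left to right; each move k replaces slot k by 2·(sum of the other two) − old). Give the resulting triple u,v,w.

start (-4,4,-5) = (f(1,0),f(0,1),f(1,1))
replace slot 2: 2·((-4)+(-5)) − 4 = -22 → (-4,-22,-5)
replace slot 1: 2·((-22)+(-5)) − (-4) = -50 → (-50,-22,-5)
replace slot 2: 2·((-50)+(-5)) − (-22) = -88 → (-50,-88,-5)

-50,-88,-5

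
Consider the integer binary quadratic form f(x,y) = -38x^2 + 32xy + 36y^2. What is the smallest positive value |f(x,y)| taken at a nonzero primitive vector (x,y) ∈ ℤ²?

river: ρ → (36,40,-34)
river: ρ → (-34,28,42)
river: ρ → (42,56,-20)
river: ρ → (-20,64,30)
river: ρ → (30,56,-28)
river: ρ → (-28,56,30)
river: ρ → (30,64,-20)
river: ρ → (-20,56,42)
river: ρ → (42,28,-34)
river: ρ → (-34,40,36)
river: ρ → (36,32,-38)
river: ρ → (-38,44,30)
river: ρ → (30,76,-6)
river: ρ → (-6,80,4)
river: ρ → (4,80,-6)
river: ρ → (-6,76,30)
river: ρ → (30,44,-38)
river: ρ → (-38,32,36)
closes: descent 0, river 18
min |a| on river = 4

4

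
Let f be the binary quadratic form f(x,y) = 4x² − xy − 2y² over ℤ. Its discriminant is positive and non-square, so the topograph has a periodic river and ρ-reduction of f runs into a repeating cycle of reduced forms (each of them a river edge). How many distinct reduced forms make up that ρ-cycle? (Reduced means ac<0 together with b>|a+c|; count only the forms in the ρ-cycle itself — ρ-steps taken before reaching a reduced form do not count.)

D = 33, ⌊√D⌋ = 5
descent: ρ → (-2,5,1)  [lands on river]
river: ρ → (1,5,-2)
river: ρ → (-2,3,3)
river: ρ → (3,3,-2)
ρ-cycle length = 4 (tail of 1 descent step not counted)

4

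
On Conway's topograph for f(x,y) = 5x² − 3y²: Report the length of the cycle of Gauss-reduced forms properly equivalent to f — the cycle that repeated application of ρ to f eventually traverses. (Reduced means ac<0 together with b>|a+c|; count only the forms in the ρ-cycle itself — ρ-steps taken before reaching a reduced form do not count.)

D = 60, ⌊√D⌋ = 7
descent: ρ → (-3,6,2)  [lands on river]
river: ρ → (2,6,-3)
ρ-cycle length = 2 (tail of 1 descent step not counted)

2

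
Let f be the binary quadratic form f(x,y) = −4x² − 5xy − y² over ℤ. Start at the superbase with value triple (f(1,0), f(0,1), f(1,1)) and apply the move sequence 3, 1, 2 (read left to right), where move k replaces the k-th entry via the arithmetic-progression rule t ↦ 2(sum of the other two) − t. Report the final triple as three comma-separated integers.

start (-4,-1,-10) = (f(1,0),f(0,1),f(1,1))
replace slot 3: 2·((-4)+(-1)) − (-10) = 0 → (-4,-1,0)
replace slot 1: 2·((-1)+0) − (-4) = 2 → (2,-1,0)
replace slot 2: 2·(2+0) − (-1) = 5 → (2,5,0)

2,5,0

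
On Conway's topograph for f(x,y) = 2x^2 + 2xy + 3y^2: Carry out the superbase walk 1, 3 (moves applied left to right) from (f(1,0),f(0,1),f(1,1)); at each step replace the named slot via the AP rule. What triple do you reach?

start (2,3,7) = (f(1,0),f(0,1),f(1,1))
replace slot 1: 2·(3+7) − 2 = 18 → (18,3,7)
replace slot 3: 2·(18+3) − 7 = 35 → (18,3,35)

18,3,35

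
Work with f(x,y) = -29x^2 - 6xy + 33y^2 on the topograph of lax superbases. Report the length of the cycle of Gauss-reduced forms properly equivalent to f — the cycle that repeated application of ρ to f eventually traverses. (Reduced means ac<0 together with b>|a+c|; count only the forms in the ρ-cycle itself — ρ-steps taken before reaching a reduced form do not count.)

D = 3864, ⌊√D⌋ = 62
descent: ρ → (33,6,-29)  [lands on river]
river: ρ → (-29,52,10)
river: ρ → (10,48,-39)
river: ρ → (-39,30,19)
river: ρ → (19,46,-23)
river: ρ → (-23,46,19)
river: ρ → (19,30,-39)
river: ρ → (-39,48,10)
river: ρ → (10,52,-29)
river: ρ → (-29,6,33)
river: ρ → (33,60,-2)
river: ρ → (-2,60,33)
ρ-cycle length = 12 (tail of 1 descent step not counted)

12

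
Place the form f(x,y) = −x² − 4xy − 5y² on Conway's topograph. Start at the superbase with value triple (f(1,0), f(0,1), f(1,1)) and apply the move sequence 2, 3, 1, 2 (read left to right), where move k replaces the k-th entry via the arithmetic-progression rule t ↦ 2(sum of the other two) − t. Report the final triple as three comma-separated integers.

start (-1,-5,-10) = (f(1,0),f(0,1),f(1,1))
replace slot 2: 2·((-1)+(-10)) − (-5) = -17 → (-1,-17,-10)
replace slot 3: 2·((-1)+(-17)) − (-10) = -26 → (-1,-17,-26)
replace slot 1: 2·((-17)+(-26)) − (-1) = -85 → (-85,-17,-26)
replace slot 2: 2·((-85)+(-26)) − (-17) = -205 → (-85,-205,-26)

-85,-205,-26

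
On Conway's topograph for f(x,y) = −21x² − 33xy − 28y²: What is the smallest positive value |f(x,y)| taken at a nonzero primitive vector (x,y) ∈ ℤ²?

translate: b→-9 (≡33 mod 42), so (21,33,28)→(21,-9,16)
flip: (21,-9,16)→(16,9,21)
reduced (well bottom): (16,9,21) with a≤c, −a<b≤a
well minimum |f| = |-16| = 16 (negative-definite)

16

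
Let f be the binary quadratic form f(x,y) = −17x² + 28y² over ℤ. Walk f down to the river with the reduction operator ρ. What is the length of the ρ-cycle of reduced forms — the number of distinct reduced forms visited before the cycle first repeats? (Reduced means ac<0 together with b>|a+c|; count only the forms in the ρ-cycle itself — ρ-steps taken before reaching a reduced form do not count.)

D = 1904, ⌊√D⌋ = 43
descent: ρ → (28,0,-17)
descent: ρ → (-17,34,11)  [lands on river]
river: ρ → (11,32,-20)
river: ρ → (-20,8,23)
river: ρ → (23,38,-5)
river: ρ → (-5,42,7)
river: ρ → (7,42,-5)
river: ρ → (-5,38,23)
river: ρ → (23,8,-20)
river: ρ → (-20,32,11)
river: ρ → (11,34,-17)
ρ-cycle length = 10 (tail of 2 descent steps not counted)

10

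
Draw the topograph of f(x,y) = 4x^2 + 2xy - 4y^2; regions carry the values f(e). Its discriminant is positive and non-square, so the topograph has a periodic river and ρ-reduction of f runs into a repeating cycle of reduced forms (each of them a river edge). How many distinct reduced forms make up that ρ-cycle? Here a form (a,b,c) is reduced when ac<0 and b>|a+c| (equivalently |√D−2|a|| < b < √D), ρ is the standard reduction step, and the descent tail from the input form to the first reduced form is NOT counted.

D = 68, ⌊√D⌋ = 8
river: ρ → (-4,6,2)
river: ρ → (2,6,-4)
river: ρ → (-4,2,4)
river: ρ → (4,6,-2)
river: ρ → (-2,6,4)
river: ρ → (4,2,-4)
ρ-cycle length = 6 (tail of 0 descent steps not counted)

6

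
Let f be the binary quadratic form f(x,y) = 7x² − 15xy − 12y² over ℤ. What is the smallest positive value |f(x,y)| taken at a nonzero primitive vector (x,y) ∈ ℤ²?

descent: ρ → (-12,15,7)  [lands on river]
river: ρ → (7,13,-14)
river: ρ → (-14,15,6)
river: ρ → (6,21,-5)
river: ρ → (-5,19,10)
river: ρ → (10,21,-3)
river: ρ → (-3,21,10)
river: ρ → (10,19,-5)
river: ρ → (-5,21,6)
river: ρ → (6,15,-14)
river: ρ → (-14,13,7)
river: ρ → (7,15,-12)
river: ρ → (-12,9,10)
river: ρ → (10,11,-11)
river: ρ → (-11,11,10)
river: ρ → (10,9,-12)
closes: descent 1, river 16
min |a| on river = 3

3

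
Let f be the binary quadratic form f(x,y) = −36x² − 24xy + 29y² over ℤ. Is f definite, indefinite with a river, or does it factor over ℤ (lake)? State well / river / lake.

D = b²−4ac = (-24)² − 4·(-36)·29 = 4752
D > 0 non-square ⇒ indefinite ⇒ periodic river

river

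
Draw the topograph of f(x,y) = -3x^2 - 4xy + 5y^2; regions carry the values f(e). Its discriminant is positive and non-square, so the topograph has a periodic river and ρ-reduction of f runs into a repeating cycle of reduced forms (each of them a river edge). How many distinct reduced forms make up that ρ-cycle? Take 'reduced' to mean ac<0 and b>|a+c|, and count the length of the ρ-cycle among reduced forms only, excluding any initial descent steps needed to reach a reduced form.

D = 76, ⌊√D⌋ = 8
descent: ρ → (5,4,-3)  [lands on river]
river: ρ → (-3,8,1)
river: ρ → (1,8,-3)
river: ρ → (-3,4,5)
river: ρ → (5,6,-2)
river: ρ → (-2,6,5)
ρ-cycle length = 6 (tail of 1 descent step not counted)

6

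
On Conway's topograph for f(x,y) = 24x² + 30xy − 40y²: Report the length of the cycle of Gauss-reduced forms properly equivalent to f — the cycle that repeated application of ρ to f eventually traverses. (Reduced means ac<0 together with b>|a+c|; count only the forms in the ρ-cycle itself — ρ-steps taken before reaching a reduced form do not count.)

D = 4740, ⌊√D⌋ = 68
river: ρ → (-40,50,14)
river: ρ → (14,62,-16)
river: ρ → (-16,66,6)
river: ρ → (6,66,-16)
river: ρ → (-16,62,14)
river: ρ → (14,50,-40)
river: ρ → (-40,30,24)
river: ρ → (24,66,-4)
river: ρ → (-4,62,56)
river: ρ → (56,50,-10)
river: ρ → (-10,50,56)
river: ρ → (56,62,-4)
river: ρ → (-4,66,24)
river: ρ → (24,30,-40)
ρ-cycle length = 14 (tail of 0 descent steps not counted)

14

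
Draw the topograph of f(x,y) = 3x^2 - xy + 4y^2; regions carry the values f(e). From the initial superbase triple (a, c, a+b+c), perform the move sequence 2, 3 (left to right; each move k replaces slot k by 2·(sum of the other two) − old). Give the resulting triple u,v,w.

start (3,4,6) = (f(1,0),f(0,1),f(1,1))
replace slot 2: 2·(3+6) − 4 = 14 → (3,14,6)
replace slot 3: 2·(3+14) − 6 = 28 → (3,14,28)

3,14,28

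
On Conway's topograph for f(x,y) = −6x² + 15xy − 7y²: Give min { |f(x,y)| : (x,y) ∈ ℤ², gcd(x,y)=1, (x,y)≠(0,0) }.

descent: ρ → (-7,-1,2)
descent: ρ → (2,5,-4)  [lands on river]
river: ρ → (-4,3,3)
river: ρ → (3,3,-4)
river: ρ → (-4,5,2)
river: ρ → (2,7,-1)
river: ρ → (-1,7,2)
closes: descent 2, river 6
min |a| on river = 1

1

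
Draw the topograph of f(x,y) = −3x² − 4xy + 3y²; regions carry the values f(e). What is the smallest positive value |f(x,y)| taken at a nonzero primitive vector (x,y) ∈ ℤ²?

descent: ρ → (3,4,-3)  [lands on river]
river: ρ → (-3,2,4)
river: ρ → (4,6,-1)
river: ρ → (-1,6,4)
river: ρ → (4,2,-3)
river: ρ → (-3,4,3)
river: ρ → (3,2,-4)
river: ρ → (-4,6,1)
river: ρ → (1,6,-4)
river: ρ → (-4,2,3)
closes: descent 1, river 10
min |a| on river = 1

1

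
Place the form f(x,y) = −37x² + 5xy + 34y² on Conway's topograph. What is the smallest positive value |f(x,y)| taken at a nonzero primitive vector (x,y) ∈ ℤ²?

river: ρ → (34,63,-8)
river: ρ → (-8,65,26)
river: ρ → (26,39,-34)
river: ρ → (-34,29,31)
river: ρ → (31,33,-32)
river: ρ → (-32,31,32)
river: ρ → (32,33,-31)
river: ρ → (-31,29,34)
river: ρ → (34,39,-26)
river: ρ → (-26,65,8)
river: ρ → (8,63,-34)
river: ρ → (-34,5,37)
river: ρ → (37,69,-2)
river: ρ → (-2,71,2)
river: ρ → (2,69,-37)
river: ρ → (-37,5,34)
closes: descent 0, river 16
min |a| on river = 2

2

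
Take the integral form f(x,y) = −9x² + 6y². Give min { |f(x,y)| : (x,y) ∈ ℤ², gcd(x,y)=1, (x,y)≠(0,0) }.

descent: ρ → (6,12,-3)  [lands on river]
river: ρ → (-3,12,6)
closes: descent 1, river 2
min |a| on river = 3

3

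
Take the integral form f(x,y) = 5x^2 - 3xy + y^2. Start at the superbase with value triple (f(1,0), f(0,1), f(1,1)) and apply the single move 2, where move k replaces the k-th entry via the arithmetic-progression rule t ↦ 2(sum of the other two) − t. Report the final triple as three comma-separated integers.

start (5,1,3) = (f(1,0),f(0,1),f(1,1))
replace slot 2: 2·(5+3) − 1 = 15 → (5,15,3)

5,15,3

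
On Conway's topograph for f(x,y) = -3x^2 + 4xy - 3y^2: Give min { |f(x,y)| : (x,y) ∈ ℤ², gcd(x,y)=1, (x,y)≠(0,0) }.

translate: b→2 (≡-4 mod 6), so (3,-4,3)→(3,2,2)
flip: (3,2,2)→(2,-2,3)
translate: b→2 (≡-2 mod 4), so (2,-2,3)→(2,2,3)
reduced (well bottom): (2,2,3) with a≤c, −a<b≤a
well minimum |f| = |-2| = 2 (negative-definite)

2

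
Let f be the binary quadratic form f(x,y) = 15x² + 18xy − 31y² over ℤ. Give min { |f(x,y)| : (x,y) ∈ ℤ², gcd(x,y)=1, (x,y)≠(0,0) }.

river: ρ → (-31,44,2)
river: ρ → (2,44,-31)
river: ρ → (-31,18,15)
river: ρ → (15,42,-7)
river: ρ → (-7,42,15)
river: ρ → (15,18,-31)
closes: descent 0, river 6
min |a| on river = 2

2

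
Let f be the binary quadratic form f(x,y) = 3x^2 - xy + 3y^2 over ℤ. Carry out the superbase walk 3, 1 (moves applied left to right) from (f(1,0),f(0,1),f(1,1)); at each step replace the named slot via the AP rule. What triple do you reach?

start (3,3,5) = (f(1,0),f(0,1),f(1,1))
replace slot 3: 2·(3+3) − 5 = 7 → (3,3,7)
replace slot 1: 2·(3+7) − 3 = 17 → (17,3,7)

17,3,7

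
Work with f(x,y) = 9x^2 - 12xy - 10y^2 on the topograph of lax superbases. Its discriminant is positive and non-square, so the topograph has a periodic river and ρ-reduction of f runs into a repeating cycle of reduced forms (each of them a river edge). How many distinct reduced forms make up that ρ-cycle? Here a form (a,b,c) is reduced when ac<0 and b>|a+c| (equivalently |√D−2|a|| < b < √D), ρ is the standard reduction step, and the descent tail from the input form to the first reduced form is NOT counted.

D = 504, ⌊√D⌋ = 22
descent: ρ → (-10,12,9)  [lands on river]
river: ρ → (9,6,-13)
river: ρ → (-13,20,2)
river: ρ → (2,20,-13)
river: ρ → (-13,6,9)
river: ρ → (9,12,-10)
river: ρ → (-10,8,11)
river: ρ → (11,14,-7)
river: ρ → (-7,14,11)
river: ρ → (11,8,-10)
ρ-cycle length = 10 (tail of 1 descent step not counted)

10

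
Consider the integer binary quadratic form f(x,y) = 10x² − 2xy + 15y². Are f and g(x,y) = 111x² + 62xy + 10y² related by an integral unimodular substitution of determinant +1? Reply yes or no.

D₁ = -596, D₂ = -596
f: reduced (well bottom): (10,-2,15) with a≤c, −a<b≤a
g: flip: (111,62,10)→(10,-62,111)
g: translate: b→-2 (≡-62 mod 20), so (10,-62,111)→(10,-2,15)
g: reduced (well bottom): (10,-2,15) with a≤c, −a<b≤a
reduced forms (10, -2, 15) vs (10, -2, 15) ⇒ equivalent

yes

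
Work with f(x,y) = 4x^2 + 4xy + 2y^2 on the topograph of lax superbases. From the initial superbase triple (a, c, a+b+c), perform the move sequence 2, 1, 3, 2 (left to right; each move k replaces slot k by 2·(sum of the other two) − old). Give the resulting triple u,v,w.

start (4,2,10) = (f(1,0),f(0,1),f(1,1))
replace slot 2: 2·(4+10) − 2 = 26 → (4,26,10)
replace slot 1: 2·(26+10) − 4 = 68 → (68,26,10)
replace slot 3: 2·(68+26) − 10 = 178 → (68,26,178)
replace slot 2: 2·(68+178) − 26 = 466 → (68,466,178)

68,466,178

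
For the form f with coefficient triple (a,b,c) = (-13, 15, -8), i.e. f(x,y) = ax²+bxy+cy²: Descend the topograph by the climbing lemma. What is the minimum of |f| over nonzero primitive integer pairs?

translate: b→11 (≡-15 mod 26), so (13,-15,8)→(13,11,6)
flip: (13,11,6)→(6,-11,13)
translate: b→1 (≡-11 mod 12), so (6,-11,13)→(6,1,8)
reduced (well bottom): (6,1,8) with a≤c, −a<b≤a
well minimum |f| = |-6| = 6 (negative-definite)

6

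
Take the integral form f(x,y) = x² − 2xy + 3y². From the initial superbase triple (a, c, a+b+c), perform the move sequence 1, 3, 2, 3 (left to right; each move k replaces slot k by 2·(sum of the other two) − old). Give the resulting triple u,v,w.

start (1,3,2) = (f(1,0),f(0,1),f(1,1))
replace slot 1: 2·(3+2) − 1 = 9 → (9,3,2)
replace slot 3: 2·(9+3) − 2 = 22 → (9,3,22)
replace slot 2: 2·(9+22) − 3 = 59 → (9,59,22)
replace slot 3: 2·(9+59) − 22 = 114 → (9,59,114)

9,59,114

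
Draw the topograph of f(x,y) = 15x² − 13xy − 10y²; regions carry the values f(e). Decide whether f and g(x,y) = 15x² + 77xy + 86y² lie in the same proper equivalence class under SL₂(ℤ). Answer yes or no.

D₁ = 769, D₂ = 769
river cycle of f (length 70): (-10, 13, 15), (15, 17, -8), (-8, 15, 17), (17, 19, -6), (-6, 17, 20), (20, 23, -3), (-3, 25, 12), (12, 23, -5), (-5, 27, 2), (2, 25, -18), … (60 more)
river cycle of g (length 70): (15, 17, -8), (-8, 15, 17), (17, 19, -6), (-6, 17, 20), (20, 23, -3), (-3, 25, 12), (12, 23, -5), (-5, 27, 2), (2, 25, -18), (-18, 11, 9), … (60 more)
cycles coincide ⇒ equivalent

yes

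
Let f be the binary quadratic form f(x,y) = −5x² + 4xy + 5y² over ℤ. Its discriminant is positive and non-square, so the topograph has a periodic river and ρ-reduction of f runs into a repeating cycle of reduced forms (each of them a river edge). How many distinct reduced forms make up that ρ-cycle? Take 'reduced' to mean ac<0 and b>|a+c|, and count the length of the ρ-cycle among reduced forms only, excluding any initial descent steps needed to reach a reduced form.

D = 116, ⌊√D⌋ = 10
river: ρ → (5,6,-4)
river: ρ → (-4,10,1)
river: ρ → (1,10,-4)
river: ρ → (-4,6,5)
river: ρ → (5,4,-5)
river: ρ → (-5,6,4)
river: ρ → (4,10,-1)
river: ρ → (-1,10,4)
river: ρ → (4,6,-5)
river: ρ → (-5,4,5)
ρ-cycle length = 10 (tail of 0 descent steps not counted)

10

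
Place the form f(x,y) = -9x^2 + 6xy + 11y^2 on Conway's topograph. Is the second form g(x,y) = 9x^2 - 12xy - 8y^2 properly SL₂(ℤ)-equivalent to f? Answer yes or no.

D₁ = 432, D₂ = 432
river cycle of f (length 8): (11, 16, -4), (-4, 16, 11), (11, 6, -9), (-9, 12, 8), (8, 20, -1), (-1, 20, 8), (8, 12, -9), (-9, 6, 11)
river cycle of g (length 8): (-8, 12, 9), (9, 6, -11), (-11, 16, 4), (4, 16, -11), (-11, 6, 9), (9, 12, -8), (-8, 20, 1), (1, 20, -8)
cycles differ ⇒ inequivalent

no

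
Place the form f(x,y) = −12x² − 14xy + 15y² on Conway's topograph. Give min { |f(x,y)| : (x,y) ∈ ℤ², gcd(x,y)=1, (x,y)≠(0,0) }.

descent: ρ → (15,14,-12)  [lands on river]
river: ρ → (-12,10,17)
river: ρ → (17,24,-5)
river: ρ → (-5,26,12)
river: ρ → (12,22,-9)
river: ρ → (-9,14,20)
river: ρ → (20,26,-3)
river: ρ → (-3,28,11)
river: ρ → (11,16,-15)
river: ρ → (-15,14,12)
river: ρ → (12,10,-17)
river: ρ → (-17,24,5)
river: ρ → (5,26,-12)
river: ρ → (-12,22,9)
river: ρ → (9,14,-20)
river: ρ → (-20,26,3)
river: ρ → (3,28,-11)
river: ρ → (-11,16,15)
closes: descent 1, river 18
min |a| on river = 3

3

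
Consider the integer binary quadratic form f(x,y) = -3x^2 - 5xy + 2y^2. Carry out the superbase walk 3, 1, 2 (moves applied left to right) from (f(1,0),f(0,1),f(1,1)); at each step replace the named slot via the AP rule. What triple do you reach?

start (-3,2,-6) = (f(1,0),f(0,1),f(1,1))
replace slot 3: 2·((-3)+2) − (-6) = 4 → (-3,2,4)
replace slot 1: 2·(2+4) − (-3) = 15 → (15,2,4)
replace slot 2: 2·(15+4) − 2 = 36 → (15,36,4)

15,36,4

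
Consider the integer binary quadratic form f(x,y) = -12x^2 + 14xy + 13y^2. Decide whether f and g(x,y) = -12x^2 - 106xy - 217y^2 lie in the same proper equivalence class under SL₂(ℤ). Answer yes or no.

D₁ = 820, D₂ = 820
river cycle of f (length 12): (13, 12, -13), (-13, 14, 12), (12, 10, -15), (-15, 20, 7), (7, 22, -12), (-12, 26, 3), (3, 28, -3), (-3, 26, 12), (12, 22, -7), (-7, 20, 15), … (2 more)
river cycle of g (length 12): (-12, 14, 13), (13, 12, -13), (-13, 14, 12), (12, 10, -15), (-15, 20, 7), (7, 22, -12), (-12, 26, 3), (3, 28, -3), (-3, 26, 12), (12, 22, -7), … (2 more)
cycles coincide ⇒ equivalent

yes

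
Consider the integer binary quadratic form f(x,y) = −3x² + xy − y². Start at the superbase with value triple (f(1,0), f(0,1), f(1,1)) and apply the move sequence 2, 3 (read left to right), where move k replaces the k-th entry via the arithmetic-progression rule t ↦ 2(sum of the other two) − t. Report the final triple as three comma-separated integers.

start (-3,-1,-3) = (f(1,0),f(0,1),f(1,1))
replace slot 2: 2·((-3)+(-3)) − (-1) = -11 → (-3,-11,-3)
replace slot 3: 2·((-3)+(-11)) − (-3) = -25 → (-3,-11,-25)

-3,-11,-25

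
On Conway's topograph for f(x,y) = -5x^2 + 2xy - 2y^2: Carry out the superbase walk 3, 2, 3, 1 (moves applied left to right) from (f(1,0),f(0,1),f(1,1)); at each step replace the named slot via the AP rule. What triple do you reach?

start (-5,-2,-5) = (f(1,0),f(0,1),f(1,1))
replace slot 3: 2·((-5)+(-2)) − (-5) = -9 → (-5,-2,-9)
replace slot 2: 2·((-5)+(-9)) − (-2) = -26 → (-5,-26,-9)
replace slot 3: 2·((-5)+(-26)) − (-9) = -53 → (-5,-26,-53)
replace slot 1: 2·((-26)+(-53)) − (-5) = -153 → (-153,-26,-53)

-153,-26,-53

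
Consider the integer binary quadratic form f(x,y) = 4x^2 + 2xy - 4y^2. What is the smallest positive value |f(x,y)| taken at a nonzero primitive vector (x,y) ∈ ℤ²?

river: ρ → (-4,6,2)
river: ρ → (2,6,-4)
river: ρ → (-4,2,4)
river: ρ → (4,6,-2)
river: ρ → (-2,6,4)
river: ρ → (4,2,-4)
closes: descent 0, river 6
min |a| on river = 2

2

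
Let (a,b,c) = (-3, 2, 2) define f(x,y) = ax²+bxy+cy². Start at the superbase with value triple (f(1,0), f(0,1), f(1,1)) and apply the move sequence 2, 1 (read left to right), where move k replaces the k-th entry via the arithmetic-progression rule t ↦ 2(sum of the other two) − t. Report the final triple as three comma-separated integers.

start (-3,2,1) = (f(1,0),f(0,1),f(1,1))
replace slot 2: 2·((-3)+1) − 2 = -6 → (-3,-6,1)
replace slot 1: 2·((-6)+1) − (-3) = -7 → (-7,-6,1)

-7,-6,1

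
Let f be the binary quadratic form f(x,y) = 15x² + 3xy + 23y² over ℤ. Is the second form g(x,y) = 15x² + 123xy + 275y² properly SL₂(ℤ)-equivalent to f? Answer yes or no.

D₁ = -1371, D₂ = -1371
f: reduced (well bottom): (15,3,23) with a≤c, −a<b≤a
g: translate: b→3 (≡123 mod 30), so (15,123,275)→(15,3,23)
g: reduced (well bottom): (15,3,23) with a≤c, −a<b≤a
reduced forms (15, 3, 23) vs (15, 3, 23) ⇒ equivalent

yes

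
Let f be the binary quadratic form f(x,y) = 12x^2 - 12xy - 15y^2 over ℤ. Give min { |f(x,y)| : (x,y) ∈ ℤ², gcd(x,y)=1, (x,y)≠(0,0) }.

descent: ρ → (-15,12,12)  [lands on river]
river: ρ → (12,12,-15)
river: ρ → (-15,18,9)
river: ρ → (9,18,-15)
closes: descent 1, river 4
min |a| on river = 9

9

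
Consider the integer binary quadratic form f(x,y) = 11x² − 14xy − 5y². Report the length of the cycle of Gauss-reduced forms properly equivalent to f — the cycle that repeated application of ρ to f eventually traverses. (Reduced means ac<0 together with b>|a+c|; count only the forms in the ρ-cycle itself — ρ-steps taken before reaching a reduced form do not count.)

D = 416, ⌊√D⌋ = 20
descent: ρ → (-5,14,11)  [lands on river]
river: ρ → (11,8,-8)
river: ρ → (-8,8,11)
river: ρ → (11,14,-5)
river: ρ → (-5,16,8)
river: ρ → (8,16,-5)
ρ-cycle length = 6 (tail of 1 descent step not counted)

6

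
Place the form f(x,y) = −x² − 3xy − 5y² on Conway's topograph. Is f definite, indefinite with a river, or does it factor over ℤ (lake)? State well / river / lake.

D = b²−4ac = (-3)² − 4·(-1)·(-5) = -11
D < 0 ⇒ definite ⇒ every region one sign ⇒ single well

well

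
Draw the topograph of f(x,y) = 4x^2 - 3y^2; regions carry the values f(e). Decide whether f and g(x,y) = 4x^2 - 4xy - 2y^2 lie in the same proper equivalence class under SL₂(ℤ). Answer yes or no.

D₁ = 48, D₂ = 48
river cycle of f (length 2): (-3, 6, 1), (1, 6, -3)
river cycle of g (length 2): (-2, 4, 4), (4, 4, -2)
cycles differ ⇒ inequivalent

no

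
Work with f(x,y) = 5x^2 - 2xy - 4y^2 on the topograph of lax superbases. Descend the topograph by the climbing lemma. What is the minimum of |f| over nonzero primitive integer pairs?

descent: ρ → (-4,2,5)  [lands on river]
river: ρ → (5,8,-1)
river: ρ → (-1,8,5)
river: ρ → (5,2,-4)
river: ρ → (-4,6,3)
river: ρ → (3,6,-4)
closes: descent 1, river 6
min |a| on river = 1

1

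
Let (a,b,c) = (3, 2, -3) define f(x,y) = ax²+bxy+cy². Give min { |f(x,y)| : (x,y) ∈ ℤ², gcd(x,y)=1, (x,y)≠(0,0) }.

river: ρ → (-3,4,2)
river: ρ → (2,4,-3)
river: ρ → (-3,2,3)
river: ρ → (3,4,-2)
river: ρ → (-2,4,3)
river: ρ → (3,2,-3)
closes: descent 0, river 6
min |a| on river = 2

2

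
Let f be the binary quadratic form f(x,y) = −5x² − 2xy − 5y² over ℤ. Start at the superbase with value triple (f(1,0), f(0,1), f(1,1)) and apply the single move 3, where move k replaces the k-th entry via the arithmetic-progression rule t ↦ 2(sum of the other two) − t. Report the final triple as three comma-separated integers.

start (-5,-5,-12) = (f(1,0),f(0,1),f(1,1))
replace slot 3: 2·((-5)+(-5)) − (-12) = -8 → (-5,-5,-8)

-5,-5,-8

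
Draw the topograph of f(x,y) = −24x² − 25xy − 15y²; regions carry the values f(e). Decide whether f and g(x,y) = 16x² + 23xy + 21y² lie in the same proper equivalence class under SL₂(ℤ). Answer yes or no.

D₁ = -815, D₂ = -815
f is negative-definite; reduce −f:
−f: translate: b→-23 (≡25 mod 48), so (24,25,15)→(24,-23,14)
−f: flip: (24,-23,14)→(14,23,24)
−f: translate: b→-5 (≡23 mod 28), so (14,23,24)→(14,-5,15)
−f: reduced (well bottom): (14,-5,15) with a≤c, −a<b≤a
flip sign back: reduced form of f is (-14,5,-15)
g: translate: b→-9 (≡23 mod 32), so (16,23,21)→(16,-9,14)
g: flip: (16,-9,14)→(14,9,16)
g: reduced (well bottom): (14,9,16) with a≤c, −a<b≤a
reduced forms (-14, 5, -15) vs (14, 9, 16) ⇒ inequivalent

no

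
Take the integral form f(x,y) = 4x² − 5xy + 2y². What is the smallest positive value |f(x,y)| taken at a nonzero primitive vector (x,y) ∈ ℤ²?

translate: b→3 (≡-5 mod 8), so (4,-5,2)→(4,3,1)
flip: (4,3,1)→(1,-3,4)
translate: b→1 (≡-3 mod 2), so (1,-3,4)→(1,1,2)
reduced (well bottom): (1,1,2) with a≤c, −a<b≤a
well minimum = a = 1

1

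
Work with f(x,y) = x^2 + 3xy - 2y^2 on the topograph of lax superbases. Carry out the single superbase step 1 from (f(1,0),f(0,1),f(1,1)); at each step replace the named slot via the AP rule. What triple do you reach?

start (1,-2,2) = (f(1,0),f(0,1),f(1,1))
replace slot 1: 2·((-2)+2) − 1 = -1 → (-1,-2,2)

-1,-2,2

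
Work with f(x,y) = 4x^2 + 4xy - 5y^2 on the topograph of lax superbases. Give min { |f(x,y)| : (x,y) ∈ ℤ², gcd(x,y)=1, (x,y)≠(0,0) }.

river: ρ → (-5,6,3)
river: ρ → (3,6,-5)
river: ρ → (-5,4,4)
river: ρ → (4,4,-5)
closes: descent 0, river 4
min |a| on river = 3

3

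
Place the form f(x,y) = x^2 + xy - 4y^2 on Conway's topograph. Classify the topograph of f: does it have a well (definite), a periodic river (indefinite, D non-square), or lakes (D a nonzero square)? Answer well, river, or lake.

D = b²−4ac = 1² − 4·1·(-4) = 17
D > 0 non-square ⇒ indefinite ⇒ periodic river

river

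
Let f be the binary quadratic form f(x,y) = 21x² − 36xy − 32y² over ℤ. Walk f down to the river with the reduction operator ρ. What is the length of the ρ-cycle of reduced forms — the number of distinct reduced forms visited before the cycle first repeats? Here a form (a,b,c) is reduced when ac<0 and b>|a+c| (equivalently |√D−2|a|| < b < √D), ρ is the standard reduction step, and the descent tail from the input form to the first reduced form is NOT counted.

D = 3984, ⌊√D⌋ = 63
descent: ρ → (-32,36,21)  [lands on river]
river: ρ → (21,48,-20)
river: ρ → (-20,32,37)
river: ρ → (37,42,-15)
river: ρ → (-15,48,28)
river: ρ → (28,8,-35)
river: ρ → (-35,62,1)
river: ρ → (1,62,-35)
river: ρ → (-35,8,28)
river: ρ → (28,48,-15)
river: ρ → (-15,42,37)
river: ρ → (37,32,-20)
river: ρ → (-20,48,21)
river: ρ → (21,36,-32)
river: ρ → (-32,28,25)
river: ρ → (25,22,-35)
river: ρ → (-35,48,12)
river: ρ → (12,48,-35)
river: ρ → (-35,22,25)
river: ρ → (25,28,-32)
ρ-cycle length = 20 (tail of 1 descent step not counted)

20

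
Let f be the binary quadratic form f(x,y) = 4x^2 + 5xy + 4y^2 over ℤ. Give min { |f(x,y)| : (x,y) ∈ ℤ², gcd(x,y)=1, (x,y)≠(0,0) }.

translate: b→-3 (≡5 mod 8), so (4,5,4)→(4,-3,3)
flip: (4,-3,3)→(3,3,4)
reduced (well bottom): (3,3,4) with a≤c, −a<b≤a
well minimum = a = 3

3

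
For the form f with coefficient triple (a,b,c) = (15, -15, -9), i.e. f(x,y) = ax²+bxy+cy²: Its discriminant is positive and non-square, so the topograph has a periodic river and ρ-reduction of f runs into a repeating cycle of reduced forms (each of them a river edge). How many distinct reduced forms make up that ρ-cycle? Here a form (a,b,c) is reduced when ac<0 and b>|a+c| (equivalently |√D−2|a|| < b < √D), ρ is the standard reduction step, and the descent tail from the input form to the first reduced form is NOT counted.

D = 765, ⌊√D⌋ = 27
descent: ρ → (-9,15,15)  [lands on river]
river: ρ → (15,15,-9)
river: ρ → (-9,21,9)
river: ρ → (9,15,-15)
river: ρ → (-15,15,9)
river: ρ → (9,21,-9)
ρ-cycle length = 6 (tail of 1 descent step not counted)

6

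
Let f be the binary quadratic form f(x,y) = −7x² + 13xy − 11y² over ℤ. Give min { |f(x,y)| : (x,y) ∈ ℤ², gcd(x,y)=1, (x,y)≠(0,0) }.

translate: b→1 (≡-13 mod 14), so (7,-13,11)→(7,1,5)
flip: (7,1,5)→(5,-1,7)
reduced (well bottom): (5,-1,7) with a≤c, −a<b≤a
well minimum |f| = |-5| = 5 (negative-definite)

5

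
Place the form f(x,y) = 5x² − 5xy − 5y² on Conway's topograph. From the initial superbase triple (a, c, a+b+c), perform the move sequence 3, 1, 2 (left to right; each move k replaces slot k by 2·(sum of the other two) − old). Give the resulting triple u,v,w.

start (5,-5,-5) = (f(1,0),f(0,1),f(1,1))
replace slot 3: 2·(5+(-5)) − (-5) = 5 → (5,-5,5)
replace slot 1: 2·((-5)+5) − 5 = -5 → (-5,-5,5)
replace slot 2: 2·((-5)+5) − (-5) = 5 → (-5,5,5)

-5,5,5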